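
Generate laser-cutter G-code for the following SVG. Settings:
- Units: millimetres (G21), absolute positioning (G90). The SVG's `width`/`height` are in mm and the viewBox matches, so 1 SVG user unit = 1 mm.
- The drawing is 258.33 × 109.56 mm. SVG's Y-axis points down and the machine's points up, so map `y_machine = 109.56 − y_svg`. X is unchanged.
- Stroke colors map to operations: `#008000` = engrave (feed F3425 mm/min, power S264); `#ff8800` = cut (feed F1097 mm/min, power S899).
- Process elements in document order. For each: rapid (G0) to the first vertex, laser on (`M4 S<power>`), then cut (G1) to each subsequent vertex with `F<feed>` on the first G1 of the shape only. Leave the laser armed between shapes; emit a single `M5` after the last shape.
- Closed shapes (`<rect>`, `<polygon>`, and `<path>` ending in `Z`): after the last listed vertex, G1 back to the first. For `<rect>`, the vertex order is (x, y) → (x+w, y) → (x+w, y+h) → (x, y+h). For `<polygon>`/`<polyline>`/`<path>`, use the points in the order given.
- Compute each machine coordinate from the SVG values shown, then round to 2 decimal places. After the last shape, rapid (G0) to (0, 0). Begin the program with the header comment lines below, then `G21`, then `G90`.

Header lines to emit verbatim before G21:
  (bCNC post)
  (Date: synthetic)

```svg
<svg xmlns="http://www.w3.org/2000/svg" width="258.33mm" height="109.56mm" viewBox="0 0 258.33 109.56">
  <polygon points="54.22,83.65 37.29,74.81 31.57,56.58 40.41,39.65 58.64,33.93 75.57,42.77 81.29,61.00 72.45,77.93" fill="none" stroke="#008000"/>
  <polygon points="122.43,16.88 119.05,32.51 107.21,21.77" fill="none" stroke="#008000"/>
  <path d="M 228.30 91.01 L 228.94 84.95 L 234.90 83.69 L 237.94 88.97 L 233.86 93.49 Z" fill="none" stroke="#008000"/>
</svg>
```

(bCNC post)
(Date: synthetic)
G21
G90
G0 X54.22 Y25.91
M4 S264
G1 X37.29 Y34.75 F3425
G1 X31.57 Y52.98
G1 X40.41 Y69.91
G1 X58.64 Y75.63
G1 X75.57 Y66.79
G1 X81.29 Y48.56
G1 X72.45 Y31.63
G1 X54.22 Y25.91
G0 X122.43 Y92.68
M4 S264
G1 X119.05 Y77.05 F3425
G1 X107.21 Y87.79
G1 X122.43 Y92.68
G0 X228.30 Y18.55
M4 S264
G1 X228.94 Y24.61 F3425
G1 X234.90 Y25.87
G1 X237.94 Y20.59
G1 X233.86 Y16.07
G1 X228.30 Y18.55
M5
G0 X0.00 Y0.00

viewBox `0 0 258.33 109.56` with mm width/height → 1 unit = 1 mm. Flip: y_m = 109.56 − y_svg.

**Shape 1** — `<polygon>` regular polygon, stroke `#008000` → engrave (S264, F3425). Machine vertices: (54.22,25.91) → (37.29,34.75) → (31.57,52.98) → (40.41,69.91) → (58.64,75.63) → (75.57,66.79) → (81.29,48.56) → (72.45,31.63) → (54.22,25.91). Closed: final G1 returns to the first vertex.

**Shape 2** — `<polygon>` regular polygon, stroke `#008000` → engrave (S264, F3425). Machine vertices: (122.43,92.68) → (119.05,77.05) → (107.21,87.79) → (122.43,92.68). Closed: final G1 returns to the first vertex.

**Shape 3** — `<path>` regular polygon, stroke `#008000` → engrave (S264, F3425). Machine vertices: (228.30,18.55) → (228.94,24.61) → (234.90,25.87) → (237.94,20.59) → (233.86,16.07) → (228.30,18.55). Closed: final G1 returns to the first vertex.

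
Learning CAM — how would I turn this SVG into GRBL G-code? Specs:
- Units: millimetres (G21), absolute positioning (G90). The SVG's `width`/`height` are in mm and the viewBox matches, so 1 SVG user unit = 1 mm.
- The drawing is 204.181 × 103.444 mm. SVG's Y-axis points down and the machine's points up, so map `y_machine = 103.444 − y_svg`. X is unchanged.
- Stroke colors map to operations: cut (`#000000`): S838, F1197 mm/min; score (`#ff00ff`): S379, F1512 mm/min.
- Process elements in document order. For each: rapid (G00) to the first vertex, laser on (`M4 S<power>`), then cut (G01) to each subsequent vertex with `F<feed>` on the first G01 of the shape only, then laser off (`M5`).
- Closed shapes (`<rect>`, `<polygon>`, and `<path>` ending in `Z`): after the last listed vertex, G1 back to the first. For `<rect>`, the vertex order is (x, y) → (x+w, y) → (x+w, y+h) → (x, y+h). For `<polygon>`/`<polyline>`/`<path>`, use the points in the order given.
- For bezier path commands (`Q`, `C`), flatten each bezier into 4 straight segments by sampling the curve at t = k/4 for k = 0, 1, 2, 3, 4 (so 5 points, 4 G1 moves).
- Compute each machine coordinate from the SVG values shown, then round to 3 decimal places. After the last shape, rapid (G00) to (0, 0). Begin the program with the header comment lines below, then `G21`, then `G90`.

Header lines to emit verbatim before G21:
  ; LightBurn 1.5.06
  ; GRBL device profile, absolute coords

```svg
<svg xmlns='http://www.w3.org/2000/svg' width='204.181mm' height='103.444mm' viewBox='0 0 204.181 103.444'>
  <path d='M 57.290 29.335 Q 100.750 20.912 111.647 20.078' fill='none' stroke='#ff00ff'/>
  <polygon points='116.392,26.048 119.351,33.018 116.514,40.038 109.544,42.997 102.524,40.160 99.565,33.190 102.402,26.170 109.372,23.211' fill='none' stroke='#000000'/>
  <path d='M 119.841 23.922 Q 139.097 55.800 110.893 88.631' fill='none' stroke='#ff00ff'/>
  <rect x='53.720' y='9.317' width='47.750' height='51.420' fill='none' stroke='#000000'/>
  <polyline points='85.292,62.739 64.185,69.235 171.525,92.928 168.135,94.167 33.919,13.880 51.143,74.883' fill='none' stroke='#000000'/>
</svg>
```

; LightBurn 1.5.06
; GRBL device profile, absolute coords
G21
G90
G00 X57.290 Y74.109
M4 S379
G01 X76.985 Y77.846 F1512
G01 X92.609 Y80.635
G01 X104.163 Y82.475
G01 X111.647 Y83.366
M5
G00 X116.392 Y77.396
M4 S838
G01 X119.351 Y70.426 F1197
G01 X116.514 Y63.406
G01 X109.544 Y60.447
G01 X102.524 Y63.284
G01 X99.565 Y70.254
G01 X102.402 Y77.274
G01 X109.372 Y80.233
G01 X116.392 Y77.396
M5
G00 X119.841 Y79.522
M4 S379
G01 X126.503 Y63.523 F1512
G01 X127.232 Y47.406
G01 X122.029 Y31.169
G01 X110.893 Y14.813
M5
G00 X53.720 Y94.127
M4 S838
G01 X101.470 Y94.127 F1197
G01 X101.470 Y42.707
G01 X53.720 Y42.707
G01 X53.720 Y94.127
M5
G00 X85.292 Y40.705
M4 S838
G01 X64.185 Y34.209 F1197
G01 X171.525 Y10.516
G01 X168.135 Y9.277
G01 X33.919 Y89.564
G01 X51.143 Y28.561
M5
G00 X0.000 Y0.000

viewBox `0 0 204.181 103.444` with mm width/height → 1 unit = 1 mm. Flip: y_m = 103.444 − y_svg.

**Shape 1** — `<path>` quadratic bezier, stroke `#ff00ff` → score (S379, F1512). Control points (SVG): P0=(57.290,29.335), P1=(100.750,20.912), P2=(111.647,20.078); sampled at t=k/4. Machine vertices: (57.290,74.109) → (76.985,77.846) → (92.609,80.635) → (104.163,82.475) → (111.647,83.366). Open path.

**Shape 2** — `<polygon>` regular polygon, stroke `#000000` → cut (S838, F1197). Machine vertices: (116.392,77.396) → (119.351,70.426) → (116.514,63.406) → (109.544,60.447) → (102.524,63.284) → (99.565,70.254) → (102.402,77.274) → (109.372,80.233) → (116.392,77.396). Closed: final G1 returns to the first vertex.

**Shape 3** — `<path>` quadratic bezier, stroke `#ff00ff` → score (S379, F1512). Control points (SVG): P0=(119.841,23.922), P1=(139.097,55.800), P2=(110.893,88.631); sampled at t=k/4. Machine vertices: (119.841,79.522) → (126.503,63.523) → (127.232,47.406) → (122.029,31.169) → (110.893,14.813). Open path.

**Shape 4** — `<rect>` rectangle, stroke `#000000` → cut (S838, F1197). Machine vertices: (53.720,94.127) → (101.470,94.127) → (101.470,42.707) → (53.720,42.707) → (53.720,94.127). Closed: final G1 returns to the first vertex.

**Shape 5** — `<polyline>` open polyline, stroke `#000000` → cut (S838, F1197). Machine vertices: (85.292,40.705) → (64.185,34.209) → (171.525,10.516) → (168.135,9.277) → (33.919,89.564) → (51.143,28.561). Open path.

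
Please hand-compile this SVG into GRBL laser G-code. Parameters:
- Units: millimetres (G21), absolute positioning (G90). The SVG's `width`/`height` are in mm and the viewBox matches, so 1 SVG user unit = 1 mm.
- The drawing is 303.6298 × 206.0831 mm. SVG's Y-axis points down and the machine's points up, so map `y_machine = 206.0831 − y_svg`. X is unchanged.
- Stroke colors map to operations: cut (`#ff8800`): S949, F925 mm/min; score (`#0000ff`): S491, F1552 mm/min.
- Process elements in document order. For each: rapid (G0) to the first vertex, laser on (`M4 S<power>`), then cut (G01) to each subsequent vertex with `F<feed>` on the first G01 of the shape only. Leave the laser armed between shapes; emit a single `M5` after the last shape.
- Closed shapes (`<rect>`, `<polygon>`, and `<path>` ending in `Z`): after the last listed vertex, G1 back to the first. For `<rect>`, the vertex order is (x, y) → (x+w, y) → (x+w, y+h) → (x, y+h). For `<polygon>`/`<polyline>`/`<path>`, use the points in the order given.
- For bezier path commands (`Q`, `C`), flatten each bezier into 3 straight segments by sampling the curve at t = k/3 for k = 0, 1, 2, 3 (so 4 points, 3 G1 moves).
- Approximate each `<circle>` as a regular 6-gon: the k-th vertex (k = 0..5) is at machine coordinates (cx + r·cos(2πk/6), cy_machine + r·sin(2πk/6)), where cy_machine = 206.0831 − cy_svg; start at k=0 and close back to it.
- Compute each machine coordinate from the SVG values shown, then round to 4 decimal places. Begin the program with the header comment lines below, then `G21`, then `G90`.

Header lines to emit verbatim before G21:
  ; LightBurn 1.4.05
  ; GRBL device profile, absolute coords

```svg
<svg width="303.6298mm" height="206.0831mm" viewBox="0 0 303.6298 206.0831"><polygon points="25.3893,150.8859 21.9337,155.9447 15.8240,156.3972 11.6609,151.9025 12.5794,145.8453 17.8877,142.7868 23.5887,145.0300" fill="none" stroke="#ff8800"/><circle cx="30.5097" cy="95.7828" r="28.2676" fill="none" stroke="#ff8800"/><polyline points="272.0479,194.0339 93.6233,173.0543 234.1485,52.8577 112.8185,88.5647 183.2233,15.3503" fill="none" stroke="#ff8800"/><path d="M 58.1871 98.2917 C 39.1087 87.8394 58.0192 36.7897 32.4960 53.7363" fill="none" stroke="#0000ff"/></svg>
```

1 u = 1 mm; y_m = 206.0831 − y.

[1] `<polygon>` regular polygon, #ff8800→cut S949 F925: (25.3893,55.1972) → (21.9337,50.1384) → (15.8240,49.6859) → (11.6609,54.1806) → (12.5794,60.2378) → (17.8877,63.2963) → (23.5887,61.0531) → (25.3893,55.1972) (closed)

[2] `<circle>` circle, #ff8800→cut S949 F925: (58.7773,110.3003) → (44.6435,134.7808) → (16.3759,134.7808) → (2.2421,110.3003) → (16.3759,85.8198) → (44.6435,85.8198) → (58.7773,110.3003) (closed)

[3] `<polyline>` open polyline, #ff8800→cut S949 F925: (272.0479,12.0492) → (93.6233,33.0288) → (234.1485,153.2254) → (112.8185,117.5184) → (183.2233,190.7328)

[4] `<path>` cubic bezier, #0000ff→score S491 F1552: (58.1871,107.7914) → (48.7190,127.7542) → (46.2607,150.6500) → (32.4960,152.3468)

; LightBurn 1.4.05
; GRBL device profile, absolute coords
G21
G90
G0 X25.3893 Y55.1972
M4 S949
G01 X21.9337 Y50.1384 F925
G01 X15.8240 Y49.6859
G01 X11.6609 Y54.1806
G01 X12.5794 Y60.2378
G01 X17.8877 Y63.2963
G01 X23.5887 Y61.0531
G01 X25.3893 Y55.1972
G0 X58.7773 Y110.3003
M4 S949
G01 X44.6435 Y134.7808 F925
G01 X16.3759 Y134.7808
G01 X2.2421 Y110.3003
G01 X16.3759 Y85.8198
G01 X44.6435 Y85.8198
G01 X58.7773 Y110.3003
G0 X272.0479 Y12.0492
M4 S949
G01 X93.6233 Y33.0288 F925
G01 X234.1485 Y153.2254
G01 X112.8185 Y117.5184
G01 X183.2233 Y190.7328
G0 X58.1871 Y107.7914
M4 S491
G01 X48.7190 Y127.7542 F1552
G01 X46.2607 Y150.6500
G01 X32.4960 Y152.3468
M5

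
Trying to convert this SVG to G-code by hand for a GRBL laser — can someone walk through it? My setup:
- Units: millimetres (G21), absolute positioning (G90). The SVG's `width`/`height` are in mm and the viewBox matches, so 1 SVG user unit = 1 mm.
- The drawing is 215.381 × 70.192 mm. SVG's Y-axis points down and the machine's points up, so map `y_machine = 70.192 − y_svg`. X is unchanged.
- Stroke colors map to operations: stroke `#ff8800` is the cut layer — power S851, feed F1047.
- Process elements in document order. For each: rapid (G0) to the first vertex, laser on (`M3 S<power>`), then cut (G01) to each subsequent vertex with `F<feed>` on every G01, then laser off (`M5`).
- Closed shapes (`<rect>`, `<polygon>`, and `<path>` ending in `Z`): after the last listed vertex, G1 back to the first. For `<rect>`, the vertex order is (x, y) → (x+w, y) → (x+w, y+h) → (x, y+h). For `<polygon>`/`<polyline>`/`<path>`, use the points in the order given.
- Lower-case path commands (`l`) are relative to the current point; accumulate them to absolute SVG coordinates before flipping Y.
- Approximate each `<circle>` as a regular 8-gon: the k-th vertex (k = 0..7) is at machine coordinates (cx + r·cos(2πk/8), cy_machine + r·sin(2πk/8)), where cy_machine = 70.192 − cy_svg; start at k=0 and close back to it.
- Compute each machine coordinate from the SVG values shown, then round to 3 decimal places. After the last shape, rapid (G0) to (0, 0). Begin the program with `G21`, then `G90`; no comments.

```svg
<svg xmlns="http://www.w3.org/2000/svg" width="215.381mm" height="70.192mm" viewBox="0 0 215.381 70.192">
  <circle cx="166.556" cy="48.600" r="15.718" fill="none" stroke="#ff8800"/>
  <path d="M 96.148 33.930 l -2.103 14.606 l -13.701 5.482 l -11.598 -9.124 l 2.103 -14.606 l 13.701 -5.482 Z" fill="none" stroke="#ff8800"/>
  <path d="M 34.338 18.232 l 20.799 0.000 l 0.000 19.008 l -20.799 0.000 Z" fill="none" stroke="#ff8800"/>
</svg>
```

G21
G90
G0 X182.274 Y21.592
M3 S851
G01 X177.670 Y32.706 F1047
G01 X166.556 Y37.310 F1047
G01 X155.442 Y32.706 F1047
G01 X150.838 Y21.592 F1047
G01 X155.442 Y10.478 F1047
G01 X166.556 Y5.874 F1047
G01 X177.670 Y10.478 F1047
G01 X182.274 Y21.592 F1047
M5
G0 X96.148 Y36.262
M3 S851
G01 X94.045 Y21.656 F1047
G01 X80.344 Y16.174 F1047
G01 X68.746 Y25.298 F1047
G01 X70.849 Y39.904 F1047
G01 X84.550 Y45.386 F1047
G01 X96.148 Y36.262 F1047
M5
G0 X34.338 Y51.960
M3 S851
G01 X55.137 Y51.960 F1047
G01 X55.137 Y32.952 F1047
G01 X34.338 Y32.952 F1047
G01 X34.338 Y51.960 F1047
M5
G0 X0.000 Y0.000

Since the viewBox matches the mm dimensions, user units are millimetres directly. The only transform is the Y-flip y_m = 70.192 − y_svg.

Shape 1 is a circle drawn with `<circle>`. Its stroke #ff8800 means cut at S851, F1047. After flipping Y the toolpath is (182.274,21.592) → (177.670,32.706) → (166.556,37.310) → (155.442,32.706) → (150.838,21.592) → (155.442,10.478) → (166.556,5.874) → (177.670,10.478) → (182.274,21.592), returning to the start.

Shape 2 is a regular polygon drawn with `<path>`. Its stroke #ff8800 means cut at S851, F1047. After flipping Y the toolpath is (96.148,36.262) → (94.045,21.656) → (80.344,16.174) → (68.746,25.298) → (70.849,39.904) → (84.550,45.386) → (96.148,36.262), returning to the start.

Shape 3 is a rectangle drawn with `<path>`. Its stroke #ff8800 means cut at S851, F1047. After flipping Y the toolpath is (34.338,51.960) → (55.137,51.960) → (55.137,32.952) → (34.338,32.952) → (34.338,51.960), returning to the start.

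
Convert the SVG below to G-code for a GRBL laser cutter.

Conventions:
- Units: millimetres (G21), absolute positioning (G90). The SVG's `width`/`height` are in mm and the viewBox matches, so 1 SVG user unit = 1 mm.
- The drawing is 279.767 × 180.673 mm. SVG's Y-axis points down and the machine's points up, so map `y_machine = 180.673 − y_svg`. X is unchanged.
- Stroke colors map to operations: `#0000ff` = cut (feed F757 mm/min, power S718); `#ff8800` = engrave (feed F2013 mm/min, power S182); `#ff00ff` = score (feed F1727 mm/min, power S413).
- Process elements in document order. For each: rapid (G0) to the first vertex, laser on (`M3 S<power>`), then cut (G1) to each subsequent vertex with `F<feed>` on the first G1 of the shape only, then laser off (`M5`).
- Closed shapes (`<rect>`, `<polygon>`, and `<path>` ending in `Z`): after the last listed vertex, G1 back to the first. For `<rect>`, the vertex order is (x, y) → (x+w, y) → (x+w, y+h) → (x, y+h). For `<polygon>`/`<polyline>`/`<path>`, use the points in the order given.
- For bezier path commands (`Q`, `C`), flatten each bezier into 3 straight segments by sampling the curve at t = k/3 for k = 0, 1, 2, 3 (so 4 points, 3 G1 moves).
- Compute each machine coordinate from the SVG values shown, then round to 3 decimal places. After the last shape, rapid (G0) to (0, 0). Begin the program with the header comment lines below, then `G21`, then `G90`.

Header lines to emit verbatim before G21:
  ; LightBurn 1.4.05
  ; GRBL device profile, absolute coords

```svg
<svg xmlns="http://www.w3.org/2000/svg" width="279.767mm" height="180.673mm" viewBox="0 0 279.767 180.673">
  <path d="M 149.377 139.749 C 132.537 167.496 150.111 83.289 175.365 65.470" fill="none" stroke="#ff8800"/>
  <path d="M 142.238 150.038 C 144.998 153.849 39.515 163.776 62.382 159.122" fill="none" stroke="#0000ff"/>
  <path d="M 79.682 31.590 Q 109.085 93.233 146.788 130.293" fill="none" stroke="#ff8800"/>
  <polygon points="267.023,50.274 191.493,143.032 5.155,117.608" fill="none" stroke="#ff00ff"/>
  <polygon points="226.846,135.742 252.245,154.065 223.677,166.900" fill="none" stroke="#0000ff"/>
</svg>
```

; LightBurn 1.4.05
; GRBL device profile, absolute coords
G21
G90
G0 X149.377 Y40.924
M3 S182
G1 X143.018 Y43.890 F2013
G1 X153.661 Y81.860
G1 X175.365 Y115.203
M5
G0 X142.238 Y30.635
M3 S718
G1 X117.680 Y25.552 F757
G1 X73.536 Y20.991
G1 X62.382 Y21.551
M5
G0 X79.682 Y149.083
M3 S182
G1 X100.206 Y110.719 F2013
G1 X122.575 Y77.818
G1 X146.788 Y50.380
M5
G0 X267.023 Y130.399
M3 S413
G1 X191.493 Y37.641 F1727
G1 X5.155 Y63.065
G1 X267.023 Y130.399
M5
G0 X226.846 Y44.931
M3 S718
G1 X252.245 Y26.608 F757
G1 X223.677 Y13.773
G1 X226.846 Y44.931
M5
G0 X0.000 Y0.000

viewBox `0 0 279.767 180.673` with mm width/height → 1 unit = 1 mm. Flip: y_m = 180.673 − y_svg.

**Shape 1** — `<path>` cubic bezier, stroke `#ff8800` → engrave (S182, F2013). Control points (SVG): P0=(149.377,139.749), P1=(132.537,167.496), P2=(150.111,83.289), P3=(175.365,65.470); sampled at t=k/3. Machine vertices: (149.377,40.924) → (143.018,43.890) → (153.661,81.860) → (175.365,115.203). Open path.

**Shape 2** — `<path>` cubic bezier, stroke `#0000ff` → cut (S718, F757). Control points (SVG): P0=(142.238,150.038), P1=(144.998,153.849), P2=(39.515,163.776), P3=(62.382,159.122); sampled at t=k/3. Machine vertices: (142.238,30.635) → (117.680,25.552) → (73.536,20.991) → (62.382,21.551). Open path.

**Shape 3** — `<path>` quadratic bezier, stroke `#ff8800` → engrave (S182, F2013). Control points (SVG): P0=(79.682,31.590), P1=(109.085,93.233), P2=(146.788,130.293); sampled at t=k/3. Machine vertices: (79.682,149.083) → (100.206,110.719) → (122.575,77.818) → (146.788,50.380). Open path.

**Shape 4** — `<polygon>` closed polygon, stroke `#ff00ff` → score (S413, F1727). Machine vertices: (267.023,130.399) → (191.493,37.641) → (5.155,63.065) → (267.023,130.399). Closed: final G1 returns to the first vertex.

**Shape 5** — `<polygon>` regular polygon, stroke `#0000ff` → cut (S718, F757). Machine vertices: (226.846,44.931) → (252.245,26.608) → (223.677,13.773) → (226.846,44.931). Closed: final G1 returns to the first vertex.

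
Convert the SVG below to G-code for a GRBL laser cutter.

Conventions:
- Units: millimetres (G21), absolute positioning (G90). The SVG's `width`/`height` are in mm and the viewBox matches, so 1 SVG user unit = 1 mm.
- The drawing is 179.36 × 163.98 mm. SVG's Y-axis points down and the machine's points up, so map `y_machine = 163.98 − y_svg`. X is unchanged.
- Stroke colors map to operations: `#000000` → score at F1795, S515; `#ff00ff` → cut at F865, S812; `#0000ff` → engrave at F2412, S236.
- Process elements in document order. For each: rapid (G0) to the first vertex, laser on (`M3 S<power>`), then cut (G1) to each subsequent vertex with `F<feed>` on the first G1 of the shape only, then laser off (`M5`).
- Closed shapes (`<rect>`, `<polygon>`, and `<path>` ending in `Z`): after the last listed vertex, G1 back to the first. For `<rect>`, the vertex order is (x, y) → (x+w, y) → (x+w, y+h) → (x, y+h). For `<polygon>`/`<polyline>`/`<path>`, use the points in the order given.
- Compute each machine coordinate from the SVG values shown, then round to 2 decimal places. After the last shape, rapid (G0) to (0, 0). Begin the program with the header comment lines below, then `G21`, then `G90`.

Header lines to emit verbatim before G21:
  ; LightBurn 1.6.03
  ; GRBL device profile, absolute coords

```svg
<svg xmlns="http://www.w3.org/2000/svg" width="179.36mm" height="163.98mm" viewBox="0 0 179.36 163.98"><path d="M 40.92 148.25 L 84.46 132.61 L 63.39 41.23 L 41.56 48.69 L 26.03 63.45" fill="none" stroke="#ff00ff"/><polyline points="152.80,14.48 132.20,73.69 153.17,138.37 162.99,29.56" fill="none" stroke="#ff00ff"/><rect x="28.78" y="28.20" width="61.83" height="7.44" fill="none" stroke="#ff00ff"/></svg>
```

; LightBurn 1.6.03
; GRBL device profile, absolute coords
G21
G90
G0 X40.92 Y15.73
M3 S812
G1 X84.46 Y31.37 F865
G1 X63.39 Y122.75
G1 X41.56 Y115.29
G1 X26.03 Y100.53
M5
G0 X152.80 Y149.50
M3 S812
G1 X132.20 Y90.29 F865
G1 X153.17 Y25.61
G1 X162.99 Y134.42
M5
G0 X28.78 Y135.78
M3 S812
G1 X90.61 Y135.78 F865
G1 X90.61 Y128.34
G1 X28.78 Y128.34
G1 X28.78 Y135.78
M5
G0 X0.00 Y0.00

viewBox `0 0 179.36 163.98` with mm width/height → 1 unit = 1 mm. Flip: y_m = 163.98 − y_svg.

**Shape 1** — `<path>` open polyline, stroke `#ff00ff` → cut (S812, F865). Machine vertices: (40.92,15.73) → (84.46,31.37) → (63.39,122.75) → (41.56,115.29) → (26.03,100.53). Open path.

**Shape 2** — `<polyline>` open polyline, stroke `#ff00ff` → cut (S812, F865). Machine vertices: (152.80,149.50) → (132.20,90.29) → (153.17,25.61) → (162.99,134.42). Open path.

**Shape 3** — `<rect>` rectangle, stroke `#ff00ff` → cut (S812, F865). Machine vertices: (28.78,135.78) → (90.61,135.78) → (90.61,128.34) → (28.78,128.34) → (28.78,135.78). Closed: final G1 returns to the first vertex.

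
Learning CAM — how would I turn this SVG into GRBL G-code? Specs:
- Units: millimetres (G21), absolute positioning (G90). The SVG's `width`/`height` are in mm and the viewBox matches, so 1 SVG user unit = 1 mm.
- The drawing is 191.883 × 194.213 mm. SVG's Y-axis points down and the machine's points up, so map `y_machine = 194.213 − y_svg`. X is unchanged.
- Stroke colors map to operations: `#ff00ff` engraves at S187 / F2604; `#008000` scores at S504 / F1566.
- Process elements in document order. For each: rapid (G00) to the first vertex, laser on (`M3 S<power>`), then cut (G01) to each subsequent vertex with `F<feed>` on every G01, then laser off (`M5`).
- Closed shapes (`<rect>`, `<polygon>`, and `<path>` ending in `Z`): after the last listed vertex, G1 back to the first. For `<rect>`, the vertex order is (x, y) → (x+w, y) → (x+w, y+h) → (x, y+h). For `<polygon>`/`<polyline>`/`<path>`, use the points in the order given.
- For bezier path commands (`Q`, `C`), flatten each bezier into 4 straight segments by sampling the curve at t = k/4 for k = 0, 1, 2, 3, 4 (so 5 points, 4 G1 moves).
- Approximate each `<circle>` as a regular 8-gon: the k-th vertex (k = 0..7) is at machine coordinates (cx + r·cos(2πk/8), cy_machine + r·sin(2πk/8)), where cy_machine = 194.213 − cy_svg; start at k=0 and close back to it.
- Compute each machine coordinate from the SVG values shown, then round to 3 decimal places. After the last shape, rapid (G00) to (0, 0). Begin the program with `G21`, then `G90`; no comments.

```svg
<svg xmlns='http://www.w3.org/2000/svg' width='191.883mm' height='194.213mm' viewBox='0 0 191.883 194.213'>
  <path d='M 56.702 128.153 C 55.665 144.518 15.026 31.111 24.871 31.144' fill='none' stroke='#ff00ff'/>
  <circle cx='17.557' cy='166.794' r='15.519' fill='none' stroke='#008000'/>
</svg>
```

1 u = 1 mm; y_m = 194.213 − y.

[1] `<path>` cubic bezier, #ff00ff→engrave S187 F2604: (56.702,66.060) → (49.906,74.318) → (36.706,108.440) → (25.545,145.624) → (24.871,163.069)

[2] `<circle>` circle, #008000→score S504 F1566: (33.076,27.419) → (28.531,38.393) → (17.557,42.938) → (6.583,38.393) → (2.038,27.419) → (6.583,16.445) → (17.557,11.900) → (28.531,16.445) → (33.076,27.419) (closed)

G21
G90
G00 X56.702 Y66.060
M3 S187
G01 X49.906 Y74.318 F2604
G01 X36.706 Y108.440 F2604
G01 X25.545 Y145.624 F2604
G01 X24.871 Y163.069 F2604
M5
G00 X33.076 Y27.419
M3 S504
G01 X28.531 Y38.393 F1566
G01 X17.557 Y42.938 F1566
G01 X6.583 Y38.393 F1566
G01 X2.038 Y27.419 F1566
G01 X6.583 Y16.445 F1566
G01 X17.557 Y11.900 F1566
G01 X28.531 Y16.445 F1566
G01 X33.076 Y27.419 F1566
M5
G00 X0.000 Y0.000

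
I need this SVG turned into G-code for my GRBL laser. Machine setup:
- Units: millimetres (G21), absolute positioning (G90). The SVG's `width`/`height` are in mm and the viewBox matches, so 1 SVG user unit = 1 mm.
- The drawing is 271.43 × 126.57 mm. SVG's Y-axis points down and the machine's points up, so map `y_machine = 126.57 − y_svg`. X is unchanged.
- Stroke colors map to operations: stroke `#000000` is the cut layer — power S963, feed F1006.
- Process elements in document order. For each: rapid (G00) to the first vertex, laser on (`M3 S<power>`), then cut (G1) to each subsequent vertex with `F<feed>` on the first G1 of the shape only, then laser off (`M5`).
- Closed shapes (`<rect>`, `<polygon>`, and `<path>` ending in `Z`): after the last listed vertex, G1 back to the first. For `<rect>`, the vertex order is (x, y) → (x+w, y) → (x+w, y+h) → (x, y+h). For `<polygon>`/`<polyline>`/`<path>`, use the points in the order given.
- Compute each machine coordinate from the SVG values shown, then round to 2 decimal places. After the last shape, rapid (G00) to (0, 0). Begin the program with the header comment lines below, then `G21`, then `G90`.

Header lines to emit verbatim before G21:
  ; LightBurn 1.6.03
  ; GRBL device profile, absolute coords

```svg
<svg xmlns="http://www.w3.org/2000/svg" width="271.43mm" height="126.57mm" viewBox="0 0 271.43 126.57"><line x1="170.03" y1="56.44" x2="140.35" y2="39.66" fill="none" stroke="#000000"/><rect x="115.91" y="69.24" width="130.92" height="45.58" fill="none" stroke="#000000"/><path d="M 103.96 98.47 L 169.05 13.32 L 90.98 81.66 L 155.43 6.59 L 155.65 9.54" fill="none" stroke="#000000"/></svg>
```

viewBox `0 0 271.43 126.57` with mm width/height → 1 unit = 1 mm. Flip: y_m = 126.57 − y_svg.

**Shape 1** — `<line>` line segment, stroke `#000000` → cut (S963, F1006). Machine vertices: (170.03,70.13) → (140.35,86.91). Open path.

**Shape 2** — `<rect>` rectangle, stroke `#000000` → cut (S963, F1006). Machine vertices: (115.91,57.33) → (246.83,57.33) → (246.83,11.75) → (115.91,11.75) → (115.91,57.33). Closed: final G1 returns to the first vertex.

**Shape 3** — `<path>` open polyline, stroke `#000000` → cut (S963, F1006). Machine vertices: (103.96,28.10) → (169.05,113.25) → (90.98,44.91) → (155.43,119.98) → (155.65,117.03). Open path.

; LightBurn 1.6.03
; GRBL device profile, absolute coords
G21
G90
G00 X170.03 Y70.13
M3 S963
G1 X140.35 Y86.91 F1006
M5
G00 X115.91 Y57.33
M3 S963
G1 X246.83 Y57.33 F1006
G1 X246.83 Y11.75
G1 X115.91 Y11.75
G1 X115.91 Y57.33
M5
G00 X103.96 Y28.10
M3 S963
G1 X169.05 Y113.25 F1006
G1 X90.98 Y44.91
G1 X155.43 Y119.98
G1 X155.65 Y117.03
M5
G00 X0.00 Y0.00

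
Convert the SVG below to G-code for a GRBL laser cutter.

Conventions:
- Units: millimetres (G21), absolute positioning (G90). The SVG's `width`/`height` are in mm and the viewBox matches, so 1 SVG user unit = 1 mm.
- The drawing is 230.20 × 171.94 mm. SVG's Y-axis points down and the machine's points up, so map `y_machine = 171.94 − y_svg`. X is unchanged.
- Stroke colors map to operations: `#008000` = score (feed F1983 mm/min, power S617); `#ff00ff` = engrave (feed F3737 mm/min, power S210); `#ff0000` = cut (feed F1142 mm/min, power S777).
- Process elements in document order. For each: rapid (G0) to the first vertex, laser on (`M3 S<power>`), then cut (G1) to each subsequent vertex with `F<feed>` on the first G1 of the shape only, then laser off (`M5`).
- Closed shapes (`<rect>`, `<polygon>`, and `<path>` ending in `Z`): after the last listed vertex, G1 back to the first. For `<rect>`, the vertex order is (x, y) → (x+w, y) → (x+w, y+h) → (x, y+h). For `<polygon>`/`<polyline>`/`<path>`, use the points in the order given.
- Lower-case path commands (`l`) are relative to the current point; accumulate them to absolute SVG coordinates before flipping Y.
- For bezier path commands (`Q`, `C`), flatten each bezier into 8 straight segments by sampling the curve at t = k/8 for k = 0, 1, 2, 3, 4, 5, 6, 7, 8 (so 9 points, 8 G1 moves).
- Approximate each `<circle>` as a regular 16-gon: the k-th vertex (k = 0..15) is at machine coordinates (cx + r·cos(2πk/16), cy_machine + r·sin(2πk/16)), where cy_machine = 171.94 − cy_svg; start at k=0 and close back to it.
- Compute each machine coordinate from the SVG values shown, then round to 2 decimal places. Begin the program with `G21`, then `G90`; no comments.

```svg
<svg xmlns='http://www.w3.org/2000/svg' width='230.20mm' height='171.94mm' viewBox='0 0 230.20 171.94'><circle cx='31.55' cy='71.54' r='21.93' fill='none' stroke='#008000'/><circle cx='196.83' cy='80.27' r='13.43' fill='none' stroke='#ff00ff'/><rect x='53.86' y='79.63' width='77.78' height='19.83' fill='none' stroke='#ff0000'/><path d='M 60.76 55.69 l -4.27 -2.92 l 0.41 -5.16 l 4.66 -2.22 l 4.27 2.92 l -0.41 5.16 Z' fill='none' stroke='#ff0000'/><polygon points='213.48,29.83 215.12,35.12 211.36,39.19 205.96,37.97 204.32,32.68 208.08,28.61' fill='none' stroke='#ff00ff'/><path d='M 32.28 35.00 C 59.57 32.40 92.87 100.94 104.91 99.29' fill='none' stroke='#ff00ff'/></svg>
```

1 u = 1 mm; y_m = 171.94 − y.

[1] `<circle>` circle, #008000→score S617 F1983: (53.48,100.40) → (51.81,108.79) → (47.06,115.91) → (39.94,120.66) → (31.55,122.33) → (23.16,120.66) → (16.04,115.91) → (11.29,108.79) → (9.62,100.40) → (11.29,92.01) → (16.04,84.89) → (23.16,80.14) → (31.55,78.47) → (39.94,80.14) → (47.06,84.89) → (51.81,92.01) → (53.48,100.40) (closed)

[2] `<circle>` circle, #ff00ff→engrave S210 F3737: (210.26,91.67) → (209.24,96.81) → (206.33,101.17) → (201.97,104.08) → (196.83,105.10) → (191.69,104.08) → (187.33,101.17) → (184.42,96.81) → (183.40,91.67) → (184.42,86.53) → (187.33,82.17) → (191.69,79.26) → (196.83,78.24) → (201.97,79.26) → (206.33,82.17) → (209.24,86.53) → (210.26,91.67) (closed)

[3] `<rect>` rectangle, #ff0000→cut S777 F1142: (53.86,92.31) → (131.64,92.31) → (131.64,72.48) → (53.86,72.48) → (53.86,92.31) (closed)

[4] `<path>` regular polygon, #ff0000→cut S777 F1142: (60.76,116.25) → (56.49,119.17) → (56.90,124.33) → (61.56,126.55) → (65.83,123.63) → (65.42,118.47) → (60.76,116.25) (closed)

[5] `<polygon>` regular polygon, #ff00ff→engrave S210 F3737: (213.48,142.11) → (215.12,136.82) → (211.36,132.75) → (205.96,133.97) → (204.32,139.26) → (208.08,143.33) → (213.48,142.11) (closed)

[6] `<path>` cubic bezier, #ff00ff→engrave S210 F3737: (32.28,136.94) → (42.74,134.86) → (53.45,127.76) → (64.08,117.31) → (74.31,105.15) → (83.83,92.95) → (92.32,82.36) → (99.45,75.05) → (104.91,72.65)

G21
G90
G0 X53.48 Y100.40
M3 S617
G1 X51.81 Y108.79 F1983
G1 X47.06 Y115.91
G1 X39.94 Y120.66
G1 X31.55 Y122.33
G1 X23.16 Y120.66
G1 X16.04 Y115.91
G1 X11.29 Y108.79
G1 X9.62 Y100.40
G1 X11.29 Y92.01
G1 X16.04 Y84.89
G1 X23.16 Y80.14
G1 X31.55 Y78.47
G1 X39.94 Y80.14
G1 X47.06 Y84.89
G1 X51.81 Y92.01
G1 X53.48 Y100.40
M5
G0 X210.26 Y91.67
M3 S210
G1 X209.24 Y96.81 F3737
G1 X206.33 Y101.17
G1 X201.97 Y104.08
G1 X196.83 Y105.10
G1 X191.69 Y104.08
G1 X187.33 Y101.17
G1 X184.42 Y96.81
G1 X183.40 Y91.67
G1 X184.42 Y86.53
G1 X187.33 Y82.17
G1 X191.69 Y79.26
G1 X196.83 Y78.24
G1 X201.97 Y79.26
G1 X206.33 Y82.17
G1 X209.24 Y86.53
G1 X210.26 Y91.67
M5
G0 X53.86 Y92.31
M3 S777
G1 X131.64 Y92.31 F1142
G1 X131.64 Y72.48
G1 X53.86 Y72.48
G1 X53.86 Y92.31
M5
G0 X60.76 Y116.25
M3 S777
G1 X56.49 Y119.17 F1142
G1 X56.90 Y124.33
G1 X61.56 Y126.55
G1 X65.83 Y123.63
G1 X65.42 Y118.47
G1 X60.76 Y116.25
M5
G0 X213.48 Y142.11
M3 S210
G1 X215.12 Y136.82 F3737
G1 X211.36 Y132.75
G1 X205.96 Y133.97
G1 X204.32 Y139.26
G1 X208.08 Y143.33
G1 X213.48 Y142.11
M5
G0 X32.28 Y136.94
M3 S210
G1 X42.74 Y134.86 F3737
G1 X53.45 Y127.76
G1 X64.08 Y117.31
G1 X74.31 Y105.15
G1 X83.83 Y92.95
G1 X92.32 Y82.36
G1 X99.45 Y75.05
G1 X104.91 Y72.65
M5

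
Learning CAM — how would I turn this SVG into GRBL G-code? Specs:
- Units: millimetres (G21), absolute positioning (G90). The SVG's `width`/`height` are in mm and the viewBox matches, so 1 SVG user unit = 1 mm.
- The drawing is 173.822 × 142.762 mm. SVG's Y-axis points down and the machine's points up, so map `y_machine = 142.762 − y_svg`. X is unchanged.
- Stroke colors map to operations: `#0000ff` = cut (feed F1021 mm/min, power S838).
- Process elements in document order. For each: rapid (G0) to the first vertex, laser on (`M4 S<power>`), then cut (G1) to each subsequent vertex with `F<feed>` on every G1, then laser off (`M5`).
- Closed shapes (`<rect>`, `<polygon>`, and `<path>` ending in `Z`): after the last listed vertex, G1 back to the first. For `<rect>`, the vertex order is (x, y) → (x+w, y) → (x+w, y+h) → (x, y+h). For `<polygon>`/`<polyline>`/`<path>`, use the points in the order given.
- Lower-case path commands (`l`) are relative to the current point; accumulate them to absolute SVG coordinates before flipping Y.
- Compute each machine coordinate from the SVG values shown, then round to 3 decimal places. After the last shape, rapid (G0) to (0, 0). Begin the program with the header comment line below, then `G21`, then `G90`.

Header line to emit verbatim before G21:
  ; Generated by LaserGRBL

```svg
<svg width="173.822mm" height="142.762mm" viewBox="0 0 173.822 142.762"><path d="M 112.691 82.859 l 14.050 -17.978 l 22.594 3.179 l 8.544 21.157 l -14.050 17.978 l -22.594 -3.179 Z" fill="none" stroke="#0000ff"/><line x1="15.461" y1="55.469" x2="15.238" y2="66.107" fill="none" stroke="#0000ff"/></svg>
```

Since the viewBox matches the mm dimensions, user units are millimetres directly. The only transform is the Y-flip y_m = 142.762 − y_svg.

Shape 1 is a regular polygon drawn with `<path>`. Its stroke #0000ff means cut at S838, F1021. After flipping Y the toolpath is (112.691,59.903) → (126.741,77.881) → (149.335,74.702) → (157.879,53.545) → (143.829,35.567) → (121.235,38.746) → (112.691,59.903), returning to the start.

Shape 2 is a line segment drawn with `<line>`. Its stroke #0000ff means cut at S838, F1021. After flipping Y the toolpath is (15.461,87.293) → (15.238,76.655).

; Generated by LaserGRBL
G21
G90
G0 X112.691 Y59.903
M4 S838
G1 X126.741 Y77.881 F1021
G1 X149.335 Y74.702 F1021
G1 X157.879 Y53.545 F1021
G1 X143.829 Y35.567 F1021
G1 X121.235 Y38.746 F1021
G1 X112.691 Y59.903 F1021
M5
G0 X15.461 Y87.293
M4 S838
G1 X15.238 Y76.655 F1021
M5
G0 X0.000 Y0.000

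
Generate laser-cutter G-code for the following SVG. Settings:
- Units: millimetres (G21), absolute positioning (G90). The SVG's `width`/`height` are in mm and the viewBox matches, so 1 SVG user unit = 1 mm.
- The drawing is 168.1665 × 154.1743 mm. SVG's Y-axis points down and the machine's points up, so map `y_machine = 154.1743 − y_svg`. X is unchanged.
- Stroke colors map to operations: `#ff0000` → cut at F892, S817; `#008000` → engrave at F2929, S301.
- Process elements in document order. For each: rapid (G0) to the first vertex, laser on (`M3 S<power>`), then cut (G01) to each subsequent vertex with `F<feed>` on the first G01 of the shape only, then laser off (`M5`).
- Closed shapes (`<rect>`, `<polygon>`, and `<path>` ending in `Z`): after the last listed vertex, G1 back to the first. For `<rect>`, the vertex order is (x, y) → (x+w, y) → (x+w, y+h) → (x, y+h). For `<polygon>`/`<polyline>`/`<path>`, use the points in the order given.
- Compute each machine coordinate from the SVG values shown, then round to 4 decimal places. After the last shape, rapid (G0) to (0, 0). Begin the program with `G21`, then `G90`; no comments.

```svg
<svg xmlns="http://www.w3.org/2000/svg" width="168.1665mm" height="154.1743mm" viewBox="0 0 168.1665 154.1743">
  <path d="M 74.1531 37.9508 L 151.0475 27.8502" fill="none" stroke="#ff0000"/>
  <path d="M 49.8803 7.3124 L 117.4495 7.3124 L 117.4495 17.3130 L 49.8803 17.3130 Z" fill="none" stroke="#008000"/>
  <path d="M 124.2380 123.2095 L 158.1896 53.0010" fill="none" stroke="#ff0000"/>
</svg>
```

G21
G90
G0 X74.1531 Y116.2235
M3 S817
G01 X151.0475 Y126.3241 F892
M5
G0 X49.8803 Y146.8619
M3 S301
G01 X117.4495 Y146.8619 F2929
G01 X117.4495 Y136.8613
G01 X49.8803 Y136.8613
G01 X49.8803 Y146.8619
M5
G0 X124.2380 Y30.9648
M3 S817
G01 X158.1896 Y101.1733 F892
M5
G0 X0.0000 Y0.0000

viewBox `0 0 168.1665 154.1743` with mm width/height → 1 unit = 1 mm. Flip: y_m = 154.1743 − y_svg.

**Shape 1** — `<path>` line segment, stroke `#ff0000` → cut (S817, F892). Machine vertices: (74.1531,116.2235) → (151.0475,126.3241). Open path.

**Shape 2** — `<path>` rectangle, stroke `#008000` → engrave (S301, F2929). Machine vertices: (49.8803,146.8619) → (117.4495,146.8619) → (117.4495,136.8613) → (49.8803,136.8613) → (49.8803,146.8619). Closed: final G1 returns to the first vertex.

**Shape 3** — `<path>` line segment, stroke `#ff0000` → cut (S817, F892). Machine vertices: (124.2380,30.9648) → (158.1896,101.1733). Open path.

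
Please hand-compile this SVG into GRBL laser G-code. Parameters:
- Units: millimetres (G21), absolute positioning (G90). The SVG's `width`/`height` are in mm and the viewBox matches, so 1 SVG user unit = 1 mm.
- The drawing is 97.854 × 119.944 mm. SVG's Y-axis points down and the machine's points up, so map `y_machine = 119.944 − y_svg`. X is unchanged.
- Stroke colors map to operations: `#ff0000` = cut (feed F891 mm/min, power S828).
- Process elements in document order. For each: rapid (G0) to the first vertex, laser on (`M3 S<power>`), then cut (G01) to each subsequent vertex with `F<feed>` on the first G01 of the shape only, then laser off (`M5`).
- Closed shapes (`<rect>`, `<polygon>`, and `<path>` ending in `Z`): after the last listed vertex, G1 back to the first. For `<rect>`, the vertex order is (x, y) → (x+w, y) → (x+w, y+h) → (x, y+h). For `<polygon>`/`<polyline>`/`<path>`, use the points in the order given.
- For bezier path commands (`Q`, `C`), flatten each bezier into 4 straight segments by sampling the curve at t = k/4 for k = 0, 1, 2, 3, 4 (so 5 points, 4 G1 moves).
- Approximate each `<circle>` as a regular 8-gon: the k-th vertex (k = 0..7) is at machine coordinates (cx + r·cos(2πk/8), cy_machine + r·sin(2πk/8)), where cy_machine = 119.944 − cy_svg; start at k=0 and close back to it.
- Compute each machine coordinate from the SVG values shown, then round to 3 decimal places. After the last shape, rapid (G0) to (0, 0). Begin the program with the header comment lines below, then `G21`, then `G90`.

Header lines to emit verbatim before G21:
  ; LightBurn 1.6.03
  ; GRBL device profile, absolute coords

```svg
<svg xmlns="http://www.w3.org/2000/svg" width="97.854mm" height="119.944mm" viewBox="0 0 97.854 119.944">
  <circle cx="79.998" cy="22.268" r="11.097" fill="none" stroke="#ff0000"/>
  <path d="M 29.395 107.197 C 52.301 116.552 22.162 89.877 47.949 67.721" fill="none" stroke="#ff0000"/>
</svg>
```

1 u = 1 mm; y_m = 119.944 − y.

[1] `<circle>` circle, #ff0000→cut S828 F891: (91.095,97.676) → (87.845,105.523) → (79.998,108.773) → (72.151,105.523) → (68.901,97.676) → (72.151,89.829) → (79.998,86.579) → (87.845,89.829) → (91.095,97.676) (closed)

[2] `<path>` cubic bezier, #ff0000→cut S828 F891: (29.395,12.747) → (38.331,11.853) → (37.592,20.668) → (37.392,35.392) → (47.949,52.223)

; LightBurn 1.6.03
; GRBL device profile, absolute coords
G21
G90
G0 X91.095 Y97.676
M3 S828
G01 X87.845 Y105.523 F891
G01 X79.998 Y108.773
G01 X72.151 Y105.523
G01 X68.901 Y97.676
G01 X72.151 Y89.829
G01 X79.998 Y86.579
G01 X87.845 Y89.829
G01 X91.095 Y97.676
M5
G0 X29.395 Y12.747
M3 S828
G01 X38.331 Y11.853 F891
G01 X37.592 Y20.668
G01 X37.392 Y35.392
G01 X47.949 Y52.223
M5
G0 X0.000 Y0.000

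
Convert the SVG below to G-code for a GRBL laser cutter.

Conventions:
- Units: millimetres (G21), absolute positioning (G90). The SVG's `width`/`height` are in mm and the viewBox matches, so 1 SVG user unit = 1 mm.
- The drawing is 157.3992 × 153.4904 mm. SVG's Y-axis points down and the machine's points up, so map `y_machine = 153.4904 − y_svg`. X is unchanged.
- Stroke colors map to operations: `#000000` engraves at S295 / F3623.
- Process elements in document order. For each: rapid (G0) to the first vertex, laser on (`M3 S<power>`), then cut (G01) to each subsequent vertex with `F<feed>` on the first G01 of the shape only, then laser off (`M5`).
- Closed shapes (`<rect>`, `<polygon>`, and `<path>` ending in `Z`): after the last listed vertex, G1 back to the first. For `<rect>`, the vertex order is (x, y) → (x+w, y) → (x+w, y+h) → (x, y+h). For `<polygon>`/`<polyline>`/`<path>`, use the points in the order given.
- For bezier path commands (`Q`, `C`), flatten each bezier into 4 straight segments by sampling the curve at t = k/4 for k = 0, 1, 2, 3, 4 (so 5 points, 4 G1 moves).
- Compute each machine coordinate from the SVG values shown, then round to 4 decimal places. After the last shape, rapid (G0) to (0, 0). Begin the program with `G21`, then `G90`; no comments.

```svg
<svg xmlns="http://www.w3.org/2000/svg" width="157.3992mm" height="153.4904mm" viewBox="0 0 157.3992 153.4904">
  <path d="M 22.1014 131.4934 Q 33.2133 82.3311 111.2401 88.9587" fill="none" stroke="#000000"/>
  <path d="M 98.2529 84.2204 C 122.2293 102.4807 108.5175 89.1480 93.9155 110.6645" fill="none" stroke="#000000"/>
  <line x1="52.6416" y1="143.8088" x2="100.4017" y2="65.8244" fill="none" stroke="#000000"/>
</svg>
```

G21
G90
G0 X22.1014 Y21.9970
M3 S295
G01 X31.8395 Y43.0913 F3623
G01 X49.9420 Y57.2118
G01 X76.4089 Y64.3586
G01 X111.2401 Y64.5317
M5
G0 X98.2529 Y69.2700
M3 S295
G01 X109.7436 Y60.4603 F3623
G01 X110.5511 Y57.2690
G01 X104.1251 Y53.4672
G01 X93.9155 Y42.8259
M5
G0 X52.6416 Y9.6816
M3 S295
G01 X100.4017 Y87.6660 F3623
M5
G0 X0.0000 Y0.0000

1 u = 1 mm; y_m = 153.4904 − y.

[1] `<path>` quadratic bezier, #000000→engrave S295 F3623: (22.1014,21.9970) → (31.8395,43.0913) → (49.9420,57.2118) → (76.4089,64.3586) → (111.2401,64.5317)

[2] `<path>` cubic bezier, #000000→engrave S295 F3623: (98.2529,69.2700) → (109.7436,60.4603) → (110.5511,57.2690) → (104.1251,53.4672) → (93.9155,42.8259)

[3] `<line>` line segment, #000000→engrave S295 F3623: (52.6416,9.6816) → (100.4017,87.6660)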